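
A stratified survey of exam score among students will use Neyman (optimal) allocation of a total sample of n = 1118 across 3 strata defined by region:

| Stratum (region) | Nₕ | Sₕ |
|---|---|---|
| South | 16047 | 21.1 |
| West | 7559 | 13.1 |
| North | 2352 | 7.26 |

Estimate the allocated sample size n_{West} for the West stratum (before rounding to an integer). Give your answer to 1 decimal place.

Neyman allocation: nₕ = n·NₕSₕ / Σⱼ NⱼSⱼ.
Σ NⱼSⱼ = 16047·21.1 + 7559·13.1 + 2352·7.26 = 454690.12.
n_{West} = 1118·7559·13.1 / 454690.12 = 243.5.

243.5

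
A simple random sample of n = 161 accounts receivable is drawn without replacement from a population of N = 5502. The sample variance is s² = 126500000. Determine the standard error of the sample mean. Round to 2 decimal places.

Under SRS without replacement, Var(ȳ) = (1 − f)·s²/n with f = n/N = 161/5502 = 0.02926209.
Var(ȳ) = (1 − 0.02926209)·126500000/161 = 0.97073791·785714.29 = 762722.65.
SE(ȳ) = √(762722.65) = 873.34.

873.34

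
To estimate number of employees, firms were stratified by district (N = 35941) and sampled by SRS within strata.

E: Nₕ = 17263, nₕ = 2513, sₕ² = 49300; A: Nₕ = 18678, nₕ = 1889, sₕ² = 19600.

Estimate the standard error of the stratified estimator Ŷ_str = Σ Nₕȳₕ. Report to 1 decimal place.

Var(Ŷ_str) = Σₕ Nₕ²(1 − fₕ)sₕ²/nₕ.
E: 17263²·(1 − 2513/17263)·49300/2513 = 4.9953132 × 10^9.
A: 18678²·(1 − 1889/18678)·19600/1889 = 3.2537135 × 10^9.
Sum = 8.2490267 × 10^9.
SE = √(8.2490267 × 10^9) = 90824.2.

90824.2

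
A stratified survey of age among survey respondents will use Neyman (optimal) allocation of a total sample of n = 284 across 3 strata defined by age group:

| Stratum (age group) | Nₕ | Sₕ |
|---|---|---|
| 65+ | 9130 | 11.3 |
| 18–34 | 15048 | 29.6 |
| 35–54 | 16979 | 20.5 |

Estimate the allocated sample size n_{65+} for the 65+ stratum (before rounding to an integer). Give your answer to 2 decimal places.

32.68

Neyman allocation: nₕ = n·NₕSₕ / Σⱼ NⱼSⱼ.
Σ NⱼSⱼ = 9130·11.3 + 15048·29.6 + 16979·20.5 = 896659.3.
n_{65+} = 284·9130·11.3 / 896659.3 = 32.68.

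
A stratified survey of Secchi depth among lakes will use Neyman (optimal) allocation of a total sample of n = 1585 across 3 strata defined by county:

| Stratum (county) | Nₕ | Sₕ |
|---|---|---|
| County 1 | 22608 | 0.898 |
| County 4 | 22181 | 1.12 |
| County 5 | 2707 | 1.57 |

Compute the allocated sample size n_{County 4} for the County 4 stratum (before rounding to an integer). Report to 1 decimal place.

797.2

Neyman allocation: nₕ = n·NₕSₕ / Σⱼ NⱼSⱼ.
Σ NⱼSⱼ = 22608·0.898 + 22181·1.12 + 2707·1.57 = 49394.694.
n_{County 4} = 1585·22181·1.12 / 49394.694 = 797.2.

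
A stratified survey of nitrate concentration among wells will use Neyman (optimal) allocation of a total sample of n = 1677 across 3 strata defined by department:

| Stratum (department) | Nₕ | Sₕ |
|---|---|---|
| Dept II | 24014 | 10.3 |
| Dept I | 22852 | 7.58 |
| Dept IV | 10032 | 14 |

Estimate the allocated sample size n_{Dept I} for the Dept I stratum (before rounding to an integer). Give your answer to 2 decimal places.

517.79

Neyman allocation: nₕ = n·NₕSₕ / Σⱼ NⱼSⱼ.
Σ NⱼSⱼ = 24014·10.3 + 22852·7.58 + 10032·14 = 561010.36.
n_{Dept I} = 1677·22852·7.58 / 561010.36 = 517.79.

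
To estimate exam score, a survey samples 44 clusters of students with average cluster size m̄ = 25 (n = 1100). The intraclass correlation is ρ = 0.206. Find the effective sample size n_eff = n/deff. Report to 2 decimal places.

185.06

deff = 1 + (25 − 1)·0.206 = 1 + 4.944 = 5.944.
n_eff = 1100 / 5.944 = 185.06.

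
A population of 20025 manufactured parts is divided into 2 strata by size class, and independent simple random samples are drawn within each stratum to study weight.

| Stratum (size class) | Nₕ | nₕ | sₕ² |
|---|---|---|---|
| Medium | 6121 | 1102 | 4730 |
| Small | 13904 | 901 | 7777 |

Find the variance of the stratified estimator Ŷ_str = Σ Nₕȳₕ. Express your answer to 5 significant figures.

1.6924 × 10^9

Var(Ŷ_str) = Σₕ Nₕ²(1 − fₕ)sₕ²/nₕ.
Medium: 6121²·(1 − 1102/6121)·4730/1102 = 1.3186184 × 10^8.
Small: 13904²·(1 − 901/13904)·7777/901 = 1.5605246 × 10^9.
Sum = 1.6923864 × 10^9.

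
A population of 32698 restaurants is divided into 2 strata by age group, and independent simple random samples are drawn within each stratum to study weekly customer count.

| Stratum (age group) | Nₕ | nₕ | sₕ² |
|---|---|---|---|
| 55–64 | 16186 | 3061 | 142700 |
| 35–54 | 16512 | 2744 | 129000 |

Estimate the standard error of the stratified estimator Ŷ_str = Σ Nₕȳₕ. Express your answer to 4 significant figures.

143500

Var(Ŷ_str) = Σₕ Nₕ²(1 − fₕ)sₕ²/nₕ.
55–64: 16186²·(1 − 3061/16186)·142700/3061 = 9.903746 × 10^9.
35–54: 16512²·(1 − 2744/16512)·129000/2744 = 1.06875 × 10^10.
Sum = 2.0591246 × 10^10.
SE = √(2.0591246 × 10^10) = 143500.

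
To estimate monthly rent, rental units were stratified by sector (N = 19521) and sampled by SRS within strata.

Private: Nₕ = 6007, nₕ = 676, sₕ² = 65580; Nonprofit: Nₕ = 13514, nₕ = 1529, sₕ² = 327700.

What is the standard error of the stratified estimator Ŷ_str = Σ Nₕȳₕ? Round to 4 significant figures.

194500

Var(Ŷ_str) = Σₕ Nₕ²(1 − fₕ)sₕ²/nₕ.
Private: 6007²·(1 − 676/6007)·65580/676 = 3.1066407 × 10^9.
Nonprofit: 13514²·(1 − 1529/13514)·327700/1529 = 3.4712901 × 10^10.
Sum = 3.7819542 × 10^10.
SE = √(3.7819542 × 10^10) = 194500.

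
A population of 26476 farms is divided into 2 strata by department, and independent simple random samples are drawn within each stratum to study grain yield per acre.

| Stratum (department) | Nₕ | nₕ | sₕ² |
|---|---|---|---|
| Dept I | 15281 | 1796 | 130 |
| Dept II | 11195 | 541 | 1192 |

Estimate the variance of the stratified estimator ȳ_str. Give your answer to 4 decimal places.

0.3962

Var(ȳ_str) = Σₕ Wₕ²(1 − fₕ)sₕ²/nₕ with Wₕ = Nₕ/N, N = 26476.
Dept I: Wₕ = 0.57716422; term = 0.57716422²·(1 − 0.11753158)·130/1796 = 0.021278206.
Dept II: Wₕ = 0.42283578; term = 0.42283578²·(1 − 0.04832515)·1192/541 = 0.3748962.
Sum = 0.39617441.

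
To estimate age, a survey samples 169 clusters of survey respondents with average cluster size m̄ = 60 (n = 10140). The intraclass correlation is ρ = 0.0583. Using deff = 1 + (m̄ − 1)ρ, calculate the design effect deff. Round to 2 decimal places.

deff = 1 + (60 − 1)·0.0583 = 1 + 3.4397 = 4.4397.

4.44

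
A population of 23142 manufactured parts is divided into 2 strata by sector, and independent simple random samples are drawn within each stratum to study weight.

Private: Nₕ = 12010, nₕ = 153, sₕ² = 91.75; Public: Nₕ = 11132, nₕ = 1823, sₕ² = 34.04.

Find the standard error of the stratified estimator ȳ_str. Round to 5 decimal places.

Var(ȳ_str) = Σₕ Wₕ²(1 − fₕ)sₕ²/nₕ with Wₕ = Nₕ/N, N = 23142.
Private: Wₕ = 0.51896984; term = 0.51896984²·(1 − 0.01273938)·91.75/153 = 0.15945226.
Public: Wₕ = 0.48103016; term = 0.48103016²·(1 − 0.16376213)·34.04/1823 = 0.003613078.
Sum = 0.16306534.
SE = √(0.16306534) = 0.40381.

0.40381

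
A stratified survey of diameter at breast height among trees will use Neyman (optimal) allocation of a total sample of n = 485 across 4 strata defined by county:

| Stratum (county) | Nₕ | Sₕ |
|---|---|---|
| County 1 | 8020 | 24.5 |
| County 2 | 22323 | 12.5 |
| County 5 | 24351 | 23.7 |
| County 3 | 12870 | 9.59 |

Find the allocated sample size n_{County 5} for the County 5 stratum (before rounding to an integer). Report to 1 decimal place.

238.0

Neyman allocation: nₕ = n·NₕSₕ / Σⱼ NⱼSⱼ.
Σ NⱼSⱼ = 8020·24.5 + 22323·12.5 + 24351·23.7 + 12870·9.59 = 1.1760695 × 10^6.
n_{County 5} = 485·24351·23.7 / (1.1760695 × 10^6) = 238.0.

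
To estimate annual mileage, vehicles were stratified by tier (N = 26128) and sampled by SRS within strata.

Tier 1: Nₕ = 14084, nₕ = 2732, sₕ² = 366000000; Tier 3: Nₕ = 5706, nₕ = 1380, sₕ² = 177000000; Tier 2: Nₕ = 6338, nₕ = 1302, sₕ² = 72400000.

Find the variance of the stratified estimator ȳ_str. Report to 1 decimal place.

Var(ȳ_str) = Σₕ Wₕ²(1 − fₕ)sₕ²/nₕ with Wₕ = Nₕ/N, N = 26128.
Tier 1: Wₕ = 0.53903858; term = 0.53903858²·(1 − 0.19397898)·366000000/2732 = 31375.197.
Tier 3: Wₕ = 0.21838641; term = 0.21838641²·(1 − 0.24185068)·177000000/1380 = 4637.673.
Tier 2: Wₕ = 0.24257502; term = 0.24257502²·(1 − 0.20542758)·72400000/1302 = 2599.8794.
Sum = 38612.749.

38612.7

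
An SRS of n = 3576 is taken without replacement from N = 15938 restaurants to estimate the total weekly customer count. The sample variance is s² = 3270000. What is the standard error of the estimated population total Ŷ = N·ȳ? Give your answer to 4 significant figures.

424500

Var(Ŷ) = N²·Var(ȳ) = N²·(1 − n/N)·s²/n.
f = 3576/15938 = 0.22436943; Var(ȳ) = 0.77563057·3270000/3576 = 709.2595.
Var(Ŷ) = 15938² · 709.2595 = 1.8016599 × 10^11.
SE(Ŷ) = √(1.8016599 × 10^11) = 424500.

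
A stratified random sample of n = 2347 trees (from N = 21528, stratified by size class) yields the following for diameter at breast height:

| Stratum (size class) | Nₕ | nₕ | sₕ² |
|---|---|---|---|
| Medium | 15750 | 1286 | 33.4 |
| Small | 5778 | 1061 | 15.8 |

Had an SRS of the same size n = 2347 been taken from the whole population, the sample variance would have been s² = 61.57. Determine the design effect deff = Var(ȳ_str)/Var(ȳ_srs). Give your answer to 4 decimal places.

0.5837

Var(ȳ_str) = Σ Wₕ²(1−fₕ)sₕ²/nₕ with Wₕ = Nₕ/21528:
  Medium: (15750/21528)²·(1−1286/15750)·33.4/1286 = 0.01276636
  Small: (5778/21528)²·(1−1061/5778)·15.8/1061 = 8.7574516 × 10^-4
  → Var(ȳ_str) = 0.013642105.
Var(ȳ_srs) = (1 − 2347/21528)·61.57/2347 = 0.023373493.
deff = 0.013642105 / 0.023373493 = 0.5837.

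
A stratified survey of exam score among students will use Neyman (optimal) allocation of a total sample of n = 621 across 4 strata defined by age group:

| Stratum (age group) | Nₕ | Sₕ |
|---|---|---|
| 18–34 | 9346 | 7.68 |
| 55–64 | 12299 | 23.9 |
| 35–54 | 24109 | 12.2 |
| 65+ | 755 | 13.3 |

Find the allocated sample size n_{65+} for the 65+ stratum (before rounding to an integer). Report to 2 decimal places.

Neyman allocation: nₕ = n·NₕSₕ / Σⱼ NⱼSⱼ.
Σ NⱼSⱼ = 9346·7.68 + 12299·23.9 + 24109·12.2 + 755·13.3 = 669894.68.
n_{65+} = 621·755·13.3 / 669894.68 = 9.31.

9.31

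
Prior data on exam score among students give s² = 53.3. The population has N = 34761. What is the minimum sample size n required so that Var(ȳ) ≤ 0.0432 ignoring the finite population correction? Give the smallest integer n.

Without fpc, n₀ = s²/D = 53.3/0.0432 = 1233.7963.
Rounding up, n = 1234.

1234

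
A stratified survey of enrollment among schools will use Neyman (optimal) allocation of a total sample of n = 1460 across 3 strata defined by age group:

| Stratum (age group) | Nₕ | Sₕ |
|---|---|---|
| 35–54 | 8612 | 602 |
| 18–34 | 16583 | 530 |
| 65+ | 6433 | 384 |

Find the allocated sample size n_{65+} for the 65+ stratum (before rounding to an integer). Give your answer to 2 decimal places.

Neyman allocation: nₕ = n·NₕSₕ / Σⱼ NⱼSⱼ.
Σ NⱼSⱼ = 8612·602 + 16583·530 + 6433·384 = 1.6443686 × 10^7.
n_{65+} = 1460·6433·384 / (1.6443686 × 10^7) = 219.33.

219.33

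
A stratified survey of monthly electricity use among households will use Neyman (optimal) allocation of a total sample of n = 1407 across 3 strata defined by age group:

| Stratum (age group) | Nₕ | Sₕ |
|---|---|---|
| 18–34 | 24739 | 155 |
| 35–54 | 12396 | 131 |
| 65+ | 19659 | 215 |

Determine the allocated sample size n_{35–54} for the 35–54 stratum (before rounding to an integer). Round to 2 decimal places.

235.91

Neyman allocation: nₕ = n·NₕSₕ / Σⱼ NⱼSⱼ.
Σ NⱼSⱼ = 24739·155 + 12396·131 + 19659·215 = 9.685106 × 10^6.
n_{35–54} = 1407·12396·131 / (9.685106 × 10^6) = 235.91.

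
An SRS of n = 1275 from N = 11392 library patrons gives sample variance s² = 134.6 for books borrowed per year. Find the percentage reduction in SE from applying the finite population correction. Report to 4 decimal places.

5.7620

f = n/N = 1275/11392 = 0.11192065.
SE_no-fpc = √(s²/n) = 0.32491326; SE_fpc = √((1−f)s²/n) = 0.30619164.
Ratio = √(1−f) = 0.94237962. Reduction = 100·(1 − 0.94237962) = 5.7620%.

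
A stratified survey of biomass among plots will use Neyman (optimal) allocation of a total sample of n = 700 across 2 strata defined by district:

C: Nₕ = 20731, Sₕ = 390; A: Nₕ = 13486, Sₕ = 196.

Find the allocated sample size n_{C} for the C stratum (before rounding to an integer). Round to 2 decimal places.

527.53

Neyman allocation: nₕ = n·NₕSₕ / Σⱼ NⱼSⱼ.
Σ NⱼSⱼ = 20731·390 + 13486·196 = 1.0728346 × 10^7.
n_{C} = 700·20731·390 / (1.0728346 × 10^7) = 527.53.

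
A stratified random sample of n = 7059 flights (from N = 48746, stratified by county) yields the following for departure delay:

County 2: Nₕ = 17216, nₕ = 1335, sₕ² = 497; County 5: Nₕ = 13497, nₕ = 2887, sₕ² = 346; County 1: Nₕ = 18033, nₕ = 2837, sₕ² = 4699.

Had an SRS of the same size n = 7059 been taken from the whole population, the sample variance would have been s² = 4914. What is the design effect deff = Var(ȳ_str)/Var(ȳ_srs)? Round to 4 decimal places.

Var(ȳ_str) = Σ Wₕ²(1−fₕ)sₕ²/nₕ with Wₕ = Nₕ/48746:
  County 2: (17216/48746)²·(1−1335/17216)·497/1335 = 0.042835837
  County 5: (13497/48746)²·(1−2887/13497)·346/2887 = 0.0072227732
  County 1: (18033/48746)²·(1−2837/18033)·4699/2837 = 0.19101409
  → Var(ȳ_str) = 0.2410727.
Var(ȳ_srs) = (1 − 7059/48746)·4914/7059 = 0.59532433.
deff = 0.2410727 / 0.59532433 = 0.4049.

0.4049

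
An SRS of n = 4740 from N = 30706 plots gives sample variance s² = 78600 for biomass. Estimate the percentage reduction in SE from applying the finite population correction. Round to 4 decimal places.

8.0417

f = n/N = 4740/30706 = 0.15436722.
SE_no-fpc = √(s²/n) = 4.0721344; SE_fpc = √((1−f)s²/n) = 3.7446653.
Ratio = √(1−f) = 0.91958294. Reduction = 100·(1 − 0.91958294) = 8.0417%.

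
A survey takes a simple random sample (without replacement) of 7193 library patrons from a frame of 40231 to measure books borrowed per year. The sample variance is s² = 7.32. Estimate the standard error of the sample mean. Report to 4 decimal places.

Under SRS without replacement, Var(ȳ) = (1 − f)·s²/n with f = n/N = 7193/40231 = 0.17879247.
Var(ȳ) = (1 − 0.17879247)·7.32/7193 = 0.82120753·0.0010176561 = 8.3570681 × 10^-4.
SE(ȳ) = √(8.3570681 × 10^-4) = 0.0289.

0.0289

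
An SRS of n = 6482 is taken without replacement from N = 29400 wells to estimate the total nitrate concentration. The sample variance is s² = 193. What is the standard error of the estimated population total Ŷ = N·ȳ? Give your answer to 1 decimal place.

Var(Ŷ) = N²·Var(ȳ) = N²·(1 − n/N)·s²/n.
f = 6482/29400 = 0.22047619; Var(ȳ) = 0.77952381·193/6482 = 0.023210135.
Var(Ŷ) = 29400² · 0.023210135 = 2.0061912 × 10^7.
SE(Ŷ) = √(2.0061912 × 10^7) = 4479.1.

4479.1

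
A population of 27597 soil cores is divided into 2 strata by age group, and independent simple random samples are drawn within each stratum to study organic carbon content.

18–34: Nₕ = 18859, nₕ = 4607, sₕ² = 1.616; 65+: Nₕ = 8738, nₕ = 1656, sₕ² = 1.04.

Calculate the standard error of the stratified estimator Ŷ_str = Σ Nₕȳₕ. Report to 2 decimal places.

364.89

Var(Ŷ_str) = Σₕ Nₕ²(1 − fₕ)sₕ²/nₕ.
18–34: 18859²·(1 − 4607/18859)·1.616/4607 = 94279.575.
65+: 8738²·(1 − 1656/8738)·1.04/1656 = 38863.416.
Sum = 133142.99.
SE = √(133142.99) = 364.89.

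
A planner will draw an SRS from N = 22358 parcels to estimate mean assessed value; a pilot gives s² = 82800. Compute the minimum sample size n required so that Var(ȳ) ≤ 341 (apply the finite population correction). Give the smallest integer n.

241

Without fpc, n₀ = s²/D = 82800/341 = 242.8152.
With fpc, (1 − n/N)·s²/n ≤ D requires n ≥ n₀/(1 + n₀/N) = 242.8152/(1 + 242.8152/22358) = 240.2065.
Rounding up, n = 241.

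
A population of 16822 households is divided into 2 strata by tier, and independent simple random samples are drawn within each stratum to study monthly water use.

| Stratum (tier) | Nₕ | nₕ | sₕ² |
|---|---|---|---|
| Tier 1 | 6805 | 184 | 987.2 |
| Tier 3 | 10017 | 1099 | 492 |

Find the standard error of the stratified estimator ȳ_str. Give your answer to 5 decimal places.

0.99778

Var(ȳ_str) = Σₕ Wₕ²(1 − fₕ)sₕ²/nₕ with Wₕ = Nₕ/N, N = 16822.
Tier 1: Wₕ = 0.40452978; term = 0.40452978²·(1 − 0.02703894)·987.2/184 = 0.85424763.
Tier 3: Wₕ = 0.59547022; term = 0.59547022²·(1 − 0.10971349)·492/1099 = 0.14132445.
Sum = 0.99557208.
SE = √(0.99557208) = 0.99778.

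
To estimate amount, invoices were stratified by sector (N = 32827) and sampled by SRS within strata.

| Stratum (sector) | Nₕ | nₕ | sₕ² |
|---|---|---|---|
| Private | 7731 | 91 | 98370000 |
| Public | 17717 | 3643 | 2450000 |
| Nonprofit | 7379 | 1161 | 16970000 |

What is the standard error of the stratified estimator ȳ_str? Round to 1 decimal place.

245.0

Var(ȳ_str) = Σₕ Wₕ²(1 − fₕ)sₕ²/nₕ with Wₕ = Nₕ/N, N = 32827.
Private: Wₕ = 0.23550736; term = 0.23550736²·(1 − 0.01177079)·98370000/91 = 59249.941.
Public: Wₕ = 0.53970817; term = 0.53970817²·(1 − 0.20562172)·2450000/3643 = 155.61529.
Nonprofit: Wₕ = 0.22478448; term = 0.22478448²·(1 − 0.15733839)·16970000/1161 = 622.3511.
Sum = 60027.907.
SE = √(60027.907) = 245.0.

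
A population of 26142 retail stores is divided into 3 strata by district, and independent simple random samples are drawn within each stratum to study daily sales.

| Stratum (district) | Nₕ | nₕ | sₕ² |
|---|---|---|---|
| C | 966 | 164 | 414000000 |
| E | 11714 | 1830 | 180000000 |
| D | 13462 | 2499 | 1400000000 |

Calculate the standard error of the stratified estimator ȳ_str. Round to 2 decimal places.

374.84

Var(ȳ_str) = Σₕ Wₕ²(1 − fₕ)sₕ²/nₕ with Wₕ = Nₕ/N, N = 26142.
C: Wₕ = 0.03695203; term = 0.03695203²·(1 − 0.16977226)·414000000/164 = 2861.7413.
E: Wₕ = 0.44809119; term = 0.44809119²·(1 − 0.15622332)·180000000/1830 = 16664.096.
D: Wₕ = 0.51495677; term = 0.51495677²·(1 − 0.18563364)·1400000000/2499 = 120982.67.
Sum = 140508.51.
SE = √(140508.51) = 374.84.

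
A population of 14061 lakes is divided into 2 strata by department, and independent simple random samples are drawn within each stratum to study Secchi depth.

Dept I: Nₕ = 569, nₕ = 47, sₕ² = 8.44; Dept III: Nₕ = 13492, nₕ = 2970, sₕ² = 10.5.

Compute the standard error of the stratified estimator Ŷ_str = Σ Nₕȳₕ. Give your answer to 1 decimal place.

745.1

Var(Ŷ_str) = Σₕ Nₕ²(1 − fₕ)sₕ²/nₕ.
Dept I: 569²·(1 − 47/569)·8.44/47 = 53336.849.
Dept III: 13492²·(1 − 2970/13492)·10.5/2970 = 501888.77.
Sum = 555225.62.
SE = √(555225.62) = 745.1.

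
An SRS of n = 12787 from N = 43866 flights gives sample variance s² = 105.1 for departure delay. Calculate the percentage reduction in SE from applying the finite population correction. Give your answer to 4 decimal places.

15.8276

f = n/N = 12787/43866 = 0.29150139.
SE_no-fpc = √(s²/n) = 0.090660274; SE_fpc = √((1−f)s²/n) = 0.076310891.
Ratio = √(1−f) = 0.84172359. Reduction = 100·(1 − 0.84172359) = 15.8276%.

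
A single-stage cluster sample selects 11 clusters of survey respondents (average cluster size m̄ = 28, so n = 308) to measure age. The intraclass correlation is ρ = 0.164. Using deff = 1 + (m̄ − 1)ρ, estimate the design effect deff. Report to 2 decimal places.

5.43

deff = 1 + (28 − 1)·0.164 = 1 + 4.428 = 5.428.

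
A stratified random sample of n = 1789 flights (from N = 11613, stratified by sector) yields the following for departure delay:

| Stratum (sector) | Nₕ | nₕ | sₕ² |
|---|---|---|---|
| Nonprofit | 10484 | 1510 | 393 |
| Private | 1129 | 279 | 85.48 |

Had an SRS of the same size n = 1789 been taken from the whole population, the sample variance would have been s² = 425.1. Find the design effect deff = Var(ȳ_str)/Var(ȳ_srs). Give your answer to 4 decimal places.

0.9141

Var(ȳ_str) = Σ Wₕ²(1−fₕ)sₕ²/nₕ with Wₕ = Nₕ/11613:
  Nonprofit: (10484/11613)²·(1−1510/10484)·393/1510 = 0.18156822
  Private: (1129/11613)²·(1−279/1129)·85.48/279 = 0.0021801397
  → Var(ȳ_str) = 0.18374836.
Var(ȳ_srs) = (1 − 1789/11613)·425.1/1789 = 0.20101325.
deff = 0.18374836 / 0.20101325 = 0.9141.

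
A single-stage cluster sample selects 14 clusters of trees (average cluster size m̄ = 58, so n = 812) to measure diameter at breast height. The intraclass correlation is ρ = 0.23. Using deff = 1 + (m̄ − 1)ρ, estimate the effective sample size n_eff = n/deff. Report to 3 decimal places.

deff = 1 + (58 − 1)·0.23 = 1 + 13.11 = 14.11.
n_eff = 812 / 14.11 = 57.548.

57.548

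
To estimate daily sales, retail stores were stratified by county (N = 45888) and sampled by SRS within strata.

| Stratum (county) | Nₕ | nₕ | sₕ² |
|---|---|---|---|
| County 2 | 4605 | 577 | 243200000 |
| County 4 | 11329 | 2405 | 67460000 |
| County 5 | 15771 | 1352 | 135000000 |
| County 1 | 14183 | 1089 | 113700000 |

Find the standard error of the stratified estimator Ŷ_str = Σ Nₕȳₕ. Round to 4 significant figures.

7.263 × 10^6

Var(Ŷ_str) = Σₕ Nₕ²(1 − fₕ)sₕ²/nₕ.
County 2: 4605²·(1 − 577/4605)·243200000/577 = 7.8182014 × 10^12.
County 4: 11329²·(1 − 2405/11329)·67460000/2405 = 2.8358444 × 10^12.
County 5: 15771²·(1 − 1352/15771)·135000000/1352 = 2.2706566 × 10^13.
County 1: 14183²·(1 − 1089/14183)·113700000/1089 = 1.9389786 × 10^13.
Sum = 5.2750398 × 10^13.
SE = √(5.2750398 × 10^13) = 7.263 × 10^6.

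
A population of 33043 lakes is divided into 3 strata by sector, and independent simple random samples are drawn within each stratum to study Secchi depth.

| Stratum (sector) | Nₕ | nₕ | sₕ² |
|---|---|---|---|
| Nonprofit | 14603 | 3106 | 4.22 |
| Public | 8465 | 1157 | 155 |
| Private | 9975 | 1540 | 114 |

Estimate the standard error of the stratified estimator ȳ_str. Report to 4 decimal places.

Var(ȳ_str) = Σₕ Wₕ²(1 − fₕ)sₕ²/nₕ with Wₕ = Nₕ/N, N = 33043.
Nonprofit: Wₕ = 0.44193929; term = 0.44193929²·(1 − 0.21269602)·4.22/3106 = 2.0891935 × 10^-4.
Public: Wₕ = 0.25618134; term = 0.25618134²·(1 − 0.13668045)·155/1157 = 0.0075904041.
Private: Wₕ = 0.30187937; term = 0.30187937²·(1 − 0.15438596)·114/1540 = 0.0057045735.
Sum = 0.013503897.
SE = √(0.013503897) = 0.1162.

0.1162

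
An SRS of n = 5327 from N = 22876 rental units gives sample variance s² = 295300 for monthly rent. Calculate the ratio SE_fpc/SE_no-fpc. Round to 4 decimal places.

f = n/N = 5327/22876 = 0.23286414.
SE_no-fpc = √(s²/n) = 7.4454401; SE_fpc = √((1−f)s²/n) = 6.521185.
Ratio = √(1−f) = 0.87586292.

0.8759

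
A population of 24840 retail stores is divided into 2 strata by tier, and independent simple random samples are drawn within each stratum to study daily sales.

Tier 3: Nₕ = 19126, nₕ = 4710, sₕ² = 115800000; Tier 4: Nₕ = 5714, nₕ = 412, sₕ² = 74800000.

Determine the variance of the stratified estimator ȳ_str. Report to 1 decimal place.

Var(ȳ_str) = Σₕ Wₕ²(1 − fₕ)sₕ²/nₕ with Wₕ = Nₕ/N, N = 24840.
Tier 3: Wₕ = 0.76996779; term = 0.76996779²·(1 − 0.24626163)·115800000/4710 = 10986.349.
Tier 4: Wₕ = 0.23003221; term = 0.23003221²·(1 − 0.07210361)·74800000/412 = 8914.1751.
Sum = 19900.524.

19900.5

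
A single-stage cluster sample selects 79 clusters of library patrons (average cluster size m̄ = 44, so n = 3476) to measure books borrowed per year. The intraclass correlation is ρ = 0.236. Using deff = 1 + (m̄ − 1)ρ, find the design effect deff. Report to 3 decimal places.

deff = 1 + (44 − 1)·0.236 = 1 + 10.148 = 11.148.

11.148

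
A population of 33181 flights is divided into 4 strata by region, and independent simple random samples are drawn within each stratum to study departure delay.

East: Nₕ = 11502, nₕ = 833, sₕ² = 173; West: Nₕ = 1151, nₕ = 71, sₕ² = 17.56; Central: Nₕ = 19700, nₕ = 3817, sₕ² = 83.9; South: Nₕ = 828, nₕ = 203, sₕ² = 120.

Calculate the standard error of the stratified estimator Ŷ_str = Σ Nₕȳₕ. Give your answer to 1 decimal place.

Var(Ŷ_str) = Σₕ Nₕ²(1 − fₕ)sₕ²/nₕ.
East: 11502²·(1 − 833/11502)·173/833 = 2.5485795 × 10^7.
West: 1151²·(1 − 71/1151)·17.56/71 = 307443.45.
Central: 19700²·(1 − 3817/19700)·83.9/3817 = 6.8776261 × 10^6.
South: 828²·(1 − 203/828)·120/203 = 305911.33.
Sum = 3.2976776 × 10^7.
SE = √(3.2976776 × 10^7) = 5742.5.

5742.5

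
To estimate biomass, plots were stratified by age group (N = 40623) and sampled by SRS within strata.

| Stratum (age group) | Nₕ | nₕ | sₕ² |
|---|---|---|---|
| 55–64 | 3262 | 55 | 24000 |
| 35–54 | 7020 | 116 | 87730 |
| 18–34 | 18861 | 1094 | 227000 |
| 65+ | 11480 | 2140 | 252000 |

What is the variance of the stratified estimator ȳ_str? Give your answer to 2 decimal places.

Var(ȳ_str) = Σₕ Wₕ²(1 − fₕ)sₕ²/nₕ with Wₕ = Nₕ/N, N = 40623.
55–64: Wₕ = 0.08029934; term = 0.08029934²·(1 − 0.01686082)·24000/55 = 2.7662249.
35–54: Wₕ = 0.17280851; term = 0.17280851²·(1 − 0.01652422)·87730/116 = 22.211815.
18–34: Wₕ = 0.46429363; term = 0.46429363²·(1 − 0.05800329)·227000/1094 = 42.135036.
65+: Wₕ = 0.28259853; term = 0.28259853²·(1 − 0.18641115)·252000/2140 = 7.6512351.
Sum = 74.764311.

74.76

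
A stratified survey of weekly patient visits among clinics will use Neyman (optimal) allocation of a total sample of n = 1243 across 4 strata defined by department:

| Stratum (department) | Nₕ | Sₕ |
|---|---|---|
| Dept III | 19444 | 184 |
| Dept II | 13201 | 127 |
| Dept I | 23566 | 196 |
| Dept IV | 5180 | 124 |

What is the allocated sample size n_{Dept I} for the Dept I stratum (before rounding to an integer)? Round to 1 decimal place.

546.0

Neyman allocation: nₕ = n·NₕSₕ / Σⱼ NⱼSⱼ.
Σ NⱼSⱼ = 19444·184 + 13201·127 + 23566·196 + 5180·124 = 1.0515479 × 10^7.
n_{Dept I} = 1243·23566·196 / (1.0515479 × 10^7) = 546.0.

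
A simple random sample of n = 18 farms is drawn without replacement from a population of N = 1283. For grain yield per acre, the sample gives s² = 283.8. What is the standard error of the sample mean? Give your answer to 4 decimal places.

Under SRS without replacement, Var(ȳ) = (1 − f)·s²/n with f = n/N = 18/1283 = 0.01402962.
Var(ȳ) = (1 − 0.01402962)·283.8/18 = 0.98597038·15.766667 = 15.545466.
SE(ȳ) = √(15.545466) = 3.9428.

3.9428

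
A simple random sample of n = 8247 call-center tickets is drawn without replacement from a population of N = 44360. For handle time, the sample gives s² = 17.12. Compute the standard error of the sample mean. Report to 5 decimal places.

0.04111

Under SRS without replacement, Var(ȳ) = (1 − f)·s²/n with f = n/N = 8247/44360 = 0.18591073.
Var(ȳ) = (1 − 0.18591073)·17.12/8247 = 0.81408927·0.0020759064 = 0.0016899731.
SE(ȳ) = √(0.0016899731) = 0.04111.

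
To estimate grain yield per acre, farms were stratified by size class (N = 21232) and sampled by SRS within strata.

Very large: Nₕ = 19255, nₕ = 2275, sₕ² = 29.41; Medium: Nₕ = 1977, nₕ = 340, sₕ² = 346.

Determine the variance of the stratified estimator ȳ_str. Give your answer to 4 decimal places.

0.0167

Var(ȳ_str) = Σₕ Wₕ²(1 − fₕ)sₕ²/nₕ with Wₕ = Nₕ/N, N = 21232.
Very large: Wₕ = 0.90688583; term = 0.90688583²·(1 − 0.11815113)·29.41/2275 = 0.0093759012.
Medium: Wₕ = 0.09311417; term = 0.09311417²·(1 − 0.17197774)·346/340 = 0.0073058495.
Sum = 0.016681751.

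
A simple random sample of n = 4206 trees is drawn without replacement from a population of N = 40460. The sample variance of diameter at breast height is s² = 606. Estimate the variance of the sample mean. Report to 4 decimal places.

Under SRS without replacement, Var(ȳ) = (1 − f)·s²/n with f = n/N = 4206/40460 = 0.10395452.
Var(ȳ) = (1 − 0.10395452)·606/4206 = 0.89604548·0.14407989 = 0.12910213.

0.1291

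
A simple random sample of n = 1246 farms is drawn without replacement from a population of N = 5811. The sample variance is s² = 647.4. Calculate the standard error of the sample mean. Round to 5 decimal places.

0.63888

Under SRS without replacement, Var(ȳ) = (1 − f)·s²/n with f = n/N = 1246/5811 = 0.21442093.
Var(ȳ) = (1 − 0.21442093)·647.4/1246 = 0.78557907·0.51958266 = 0.40817327.
SE(ȳ) = √(0.40817327) = 0.63888.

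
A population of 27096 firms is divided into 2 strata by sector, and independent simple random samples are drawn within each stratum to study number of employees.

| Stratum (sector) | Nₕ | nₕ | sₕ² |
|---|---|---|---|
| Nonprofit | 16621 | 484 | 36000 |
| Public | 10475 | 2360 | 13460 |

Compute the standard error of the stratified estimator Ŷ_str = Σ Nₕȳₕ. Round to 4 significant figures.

142900

Var(Ŷ_str) = Σₕ Nₕ²(1 − fₕ)sₕ²/nₕ.
Nonprofit: 16621²·(1 − 484/16621)·36000/484 = 1.9949733 × 10^10.
Public: 10475²·(1 − 2360/10475)·13460/2360 = 4.8481451 × 10^8.
Sum = 2.0434548 × 10^10.
SE = √(2.0434548 × 10^10) = 142900.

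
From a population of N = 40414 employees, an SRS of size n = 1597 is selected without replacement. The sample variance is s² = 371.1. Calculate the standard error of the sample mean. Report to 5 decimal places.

0.47243

Under SRS without replacement, Var(ȳ) = (1 − f)·s²/n with f = n/N = 1597/40414 = 0.03951601.
Var(ȳ) = (1 − 0.03951601)·371.1/1597 = 0.96048399·0.2323732 = 0.22319074.
SE(ȳ) = √(0.22319074) = 0.47243.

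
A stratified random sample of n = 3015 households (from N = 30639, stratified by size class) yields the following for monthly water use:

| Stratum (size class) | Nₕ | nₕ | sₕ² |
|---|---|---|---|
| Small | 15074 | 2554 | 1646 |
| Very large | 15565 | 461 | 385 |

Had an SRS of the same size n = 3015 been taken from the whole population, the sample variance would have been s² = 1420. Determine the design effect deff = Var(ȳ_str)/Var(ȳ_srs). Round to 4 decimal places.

0.7977

Var(ȳ_str) = Σ Wₕ²(1−fₕ)sₕ²/nₕ with Wₕ = Nₕ/30639:
  Small: (15074/30639)²·(1−2554/15074)·1646/2554 = 0.12956646
  Very large: (15565/30639)²·(1−461/15565)·385/461 = 0.20914704
  → Var(ȳ_str) = 0.3387135.
Var(ȳ_srs) = (1 − 3015/30639)·1420/3015 = 0.42463228.
deff = 0.3387135 / 0.42463228 = 0.7977.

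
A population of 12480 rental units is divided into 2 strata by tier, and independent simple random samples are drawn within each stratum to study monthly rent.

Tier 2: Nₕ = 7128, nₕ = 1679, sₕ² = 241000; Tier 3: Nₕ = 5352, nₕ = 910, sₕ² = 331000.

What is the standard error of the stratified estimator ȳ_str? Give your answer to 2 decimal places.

9.56

Var(ȳ_str) = Σₕ Wₕ²(1 − fₕ)sₕ²/nₕ with Wₕ = Nₕ/N, N = 12480.
Tier 2: Wₕ = 0.57115385; term = 0.57115385²·(1 − 0.23554994)·241000/1679 = 35.794943.
Tier 3: Wₕ = 0.42884615; term = 0.42884615²·(1 − 0.17002990)·331000/910 = 55.520337.
Sum = 91.31528.
SE = √(91.31528) = 9.56.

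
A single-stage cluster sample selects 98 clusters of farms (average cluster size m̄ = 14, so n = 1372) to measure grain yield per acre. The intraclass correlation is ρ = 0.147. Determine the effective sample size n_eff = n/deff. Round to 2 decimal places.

deff = 1 + (14 − 1)·0.147 = 1 + 1.911 = 2.911.
n_eff = 1372 / 2.911 = 471.32.

471.32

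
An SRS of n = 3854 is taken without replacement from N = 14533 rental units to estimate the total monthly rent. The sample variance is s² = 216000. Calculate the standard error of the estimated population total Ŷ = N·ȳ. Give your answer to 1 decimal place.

93264.0

Var(Ŷ) = N²·Var(ȳ) = N²·(1 − n/N)·s²/n.
f = 3854/14533 = 0.26518957; Var(ȳ) = 0.73481043·216000/3854 = 41.182941.
Var(Ŷ) = 14533² · 41.182941 = 8.6981703 × 10^9.
SE(Ŷ) = √(8.6981703 × 10^9) = 93264.0.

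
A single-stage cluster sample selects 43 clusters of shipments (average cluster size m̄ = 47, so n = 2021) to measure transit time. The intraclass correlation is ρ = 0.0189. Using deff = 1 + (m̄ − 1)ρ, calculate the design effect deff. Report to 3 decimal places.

deff = 1 + (47 − 1)·0.0189 = 1 + 0.8694 = 1.8694.

1.869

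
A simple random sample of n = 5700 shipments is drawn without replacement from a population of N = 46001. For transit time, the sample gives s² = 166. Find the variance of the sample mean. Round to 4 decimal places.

0.0255

Under SRS without replacement, Var(ȳ) = (1 − f)·s²/n with f = n/N = 5700/46001 = 0.12391035.
Var(ȳ) = (1 − 0.12391035)·166/5700 = 0.87608965·0.029122807 = 0.02551419.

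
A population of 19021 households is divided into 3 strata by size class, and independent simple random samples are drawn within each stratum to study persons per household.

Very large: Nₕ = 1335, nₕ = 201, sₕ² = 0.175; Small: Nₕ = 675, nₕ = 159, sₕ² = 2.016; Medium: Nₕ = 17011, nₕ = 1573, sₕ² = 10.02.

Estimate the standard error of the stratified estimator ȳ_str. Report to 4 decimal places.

Var(ȳ_str) = Σₕ Wₕ²(1 − fₕ)sₕ²/nₕ with Wₕ = Nₕ/N, N = 19021.
Very large: Wₕ = 0.07018558; term = 0.07018558²·(1 − 0.15056180)·0.175/201 = 3.6430877 × 10^-6.
Small: Wₕ = 0.03548709; term = 0.03548709²·(1 − 0.23555556)·2.016/159 = 1.2206192 × 10^-5.
Medium: Wₕ = 0.89432732; term = 0.89432732²·(1 − 0.09246958)·10.02/1573 = 0.0046237377.
Sum = 0.004639587.
SE = √(0.004639587) = 0.0681.

0.0681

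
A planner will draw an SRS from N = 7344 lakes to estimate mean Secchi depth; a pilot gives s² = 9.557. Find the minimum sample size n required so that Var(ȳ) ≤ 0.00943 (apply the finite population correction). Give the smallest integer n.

Without fpc, n₀ = s²/D = 9.557/0.00943 = 1013.4677.
With fpc, (1 − n/N)·s²/n ≤ D requires n ≥ n₀/(1 + n₀/N) = 1013.4677/(1 + 1013.4677/7344) = 890.5696.
Rounding up, n = 891.

891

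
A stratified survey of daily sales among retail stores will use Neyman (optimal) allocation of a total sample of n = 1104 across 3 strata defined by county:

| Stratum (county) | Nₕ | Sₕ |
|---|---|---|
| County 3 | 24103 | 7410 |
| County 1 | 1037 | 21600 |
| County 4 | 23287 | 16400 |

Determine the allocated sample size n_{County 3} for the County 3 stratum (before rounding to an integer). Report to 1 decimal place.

338.3

Neyman allocation: nₕ = n·NₕSₕ / Σⱼ NⱼSⱼ.
Σ NⱼSⱼ = 24103·7410 + 1037·21600 + 23287·16400 = 5.8290923 × 10^8.
n_{County 3} = 1104·24103·7410 / (5.8290923 × 10^8) = 338.3.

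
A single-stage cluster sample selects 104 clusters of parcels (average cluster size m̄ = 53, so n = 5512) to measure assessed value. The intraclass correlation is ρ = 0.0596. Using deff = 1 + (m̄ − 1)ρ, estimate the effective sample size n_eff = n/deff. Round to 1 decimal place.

1344.7

deff = 1 + (53 − 1)·0.0596 = 1 + 3.0992 = 4.0992.
n_eff = 5512 / 4.0992 = 1344.7.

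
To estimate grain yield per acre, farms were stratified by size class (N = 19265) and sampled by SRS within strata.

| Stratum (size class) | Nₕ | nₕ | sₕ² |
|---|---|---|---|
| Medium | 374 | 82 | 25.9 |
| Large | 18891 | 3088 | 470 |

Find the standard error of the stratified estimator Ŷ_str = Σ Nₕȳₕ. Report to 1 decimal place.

Var(Ŷ_str) = Σₕ Nₕ²(1 − fₕ)sₕ²/nₕ.
Medium: 374²·(1 − 82/374)·25.9/82 = 34493.746.
Large: 18891²·(1 − 3088/18891)·470/3088 = 4.5437566 × 10^7.
Sum = 4.547206 × 10^7.
SE = √(4.547206 × 10^7) = 6743.3.

6743.3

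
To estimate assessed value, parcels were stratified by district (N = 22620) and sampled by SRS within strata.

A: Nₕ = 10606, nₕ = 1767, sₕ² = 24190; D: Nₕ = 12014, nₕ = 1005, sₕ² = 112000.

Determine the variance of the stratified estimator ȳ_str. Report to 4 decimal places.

Var(ȳ_str) = Σₕ Wₕ²(1 − fₕ)sₕ²/nₕ with Wₕ = Nₕ/N, N = 22620.
A: Wₕ = 0.46887710; term = 0.46887710²·(1 − 0.16660381)·24190/1767 = 2.5082388.
D: Wₕ = 0.53112290; term = 0.53112290²·(1 − 0.08365241)·112000/1005 = 28.80728.
Sum = 31.315519.

31.3155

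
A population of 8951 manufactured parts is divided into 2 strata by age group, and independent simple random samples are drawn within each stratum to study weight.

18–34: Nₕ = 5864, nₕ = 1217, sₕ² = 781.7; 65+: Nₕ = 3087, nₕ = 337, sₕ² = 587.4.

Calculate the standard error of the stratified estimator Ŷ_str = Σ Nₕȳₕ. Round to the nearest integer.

5683

Var(Ŷ_str) = Σₕ Nₕ²(1 − fₕ)sₕ²/nₕ.
18–34: 5864²·(1 − 1217/5864)·781.7/1217 = 1.7503148 × 10^7.
65+: 3087²·(1 − 337/3087)·587.4/337 = 1.4796989 × 10^7.
Sum = 3.2300137 × 10^7.
SE = √(3.2300137 × 10^7) = 5683.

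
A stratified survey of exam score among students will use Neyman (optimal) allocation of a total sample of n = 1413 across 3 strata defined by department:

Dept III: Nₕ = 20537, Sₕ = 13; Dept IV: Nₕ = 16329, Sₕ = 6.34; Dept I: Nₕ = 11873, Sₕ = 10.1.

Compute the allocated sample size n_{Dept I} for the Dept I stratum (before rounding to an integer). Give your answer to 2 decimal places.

345.50

Neyman allocation: nₕ = n·NₕSₕ / Σⱼ NⱼSⱼ.
Σ NⱼSⱼ = 20537·13 + 16329·6.34 + 11873·10.1 = 490424.16.
n_{Dept I} = 1413·11873·10.1 / 490424.16 = 345.50.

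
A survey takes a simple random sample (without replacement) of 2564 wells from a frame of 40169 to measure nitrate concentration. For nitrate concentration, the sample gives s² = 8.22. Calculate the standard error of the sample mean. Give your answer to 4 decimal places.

0.0548

Under SRS without replacement, Var(ȳ) = (1 − f)·s²/n with f = n/N = 2564/40169 = 0.06383032.
Var(ȳ) = (1 − 0.06383032)·8.22/2564 = 0.93616968·0.0032059282 = 0.0030012928.
SE(ȳ) = √(0.0030012928) = 0.0548.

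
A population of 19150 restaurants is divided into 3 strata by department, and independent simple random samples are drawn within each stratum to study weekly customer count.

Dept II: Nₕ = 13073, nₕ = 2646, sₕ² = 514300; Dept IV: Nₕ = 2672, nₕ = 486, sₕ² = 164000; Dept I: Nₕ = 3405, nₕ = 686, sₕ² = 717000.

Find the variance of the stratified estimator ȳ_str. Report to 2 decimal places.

Var(ȳ_str) = Σₕ Wₕ²(1 − fₕ)sₕ²/nₕ with Wₕ = Nₕ/N, N = 19150.
Dept II: Wₕ = 0.68266319; term = 0.68266319²·(1 − 0.20240190)·514300/2646 = 72.247656.
Dept IV: Wₕ = 0.13953003; term = 0.13953003²·(1 − 0.18188623)·164000/486 = 5.3747298.
Dept I: Wₕ = 0.17780679; term = 0.17780679²·(1 − 0.20146843)·717000/686 = 26.386623.
Sum = 104.00901.

104.01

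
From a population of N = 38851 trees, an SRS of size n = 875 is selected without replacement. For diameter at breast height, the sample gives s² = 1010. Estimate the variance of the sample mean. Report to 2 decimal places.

1.13

Under SRS without replacement, Var(ȳ) = (1 − f)·s²/n with f = n/N = 875/38851 = 0.02252194.
Var(ȳ) = (1 − 0.02252194)·1010/875 = 0.97747806·1.1542857 = 1.128289.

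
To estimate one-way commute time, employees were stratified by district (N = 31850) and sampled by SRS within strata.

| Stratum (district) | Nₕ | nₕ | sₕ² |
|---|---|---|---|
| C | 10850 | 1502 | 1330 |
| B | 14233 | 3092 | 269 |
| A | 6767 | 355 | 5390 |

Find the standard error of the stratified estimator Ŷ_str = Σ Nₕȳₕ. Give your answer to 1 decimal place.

Var(Ŷ_str) = Σₕ Nₕ²(1 − fₕ)sₕ²/nₕ.
C: 10850²·(1 − 1502/10850)·1330/1502 = 8.9811128 × 10^7.
B: 14233²·(1 − 3092/14233)·269/3092 = 1.3795372 × 10^7.
A: 6767²·(1 − 355/6767)·5390/355 = 6.5879471 × 10^8.
Sum = 7.6240121 × 10^8.
SE = √(7.6240121 × 10^8) = 27611.6.

27611.6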